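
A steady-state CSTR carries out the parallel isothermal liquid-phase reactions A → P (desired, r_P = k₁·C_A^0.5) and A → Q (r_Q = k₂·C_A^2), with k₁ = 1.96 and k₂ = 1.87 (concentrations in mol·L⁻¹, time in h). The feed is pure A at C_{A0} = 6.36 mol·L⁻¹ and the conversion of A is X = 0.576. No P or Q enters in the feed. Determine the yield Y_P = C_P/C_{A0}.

0.110

Exit C_A = C_{A0}(1−X) = 6.36×0.424 = 2.697 mol·L⁻¹.
In a CSTR the entire volume is at exit conditions, so r_P = 1.96×2.697^0.5 = 3.219 and r_Q = 1.87×2.697^2 = 13.60.
Fraction of consumed A going to P: r_P/(r_P+r_Q) = 0.1914.
C_P = 0.1914·C_{A0}·X = 0.1914×6.36×0.576 = 0.701 mol·L⁻¹; Y_P = C_P/C_{A0} = 0.110.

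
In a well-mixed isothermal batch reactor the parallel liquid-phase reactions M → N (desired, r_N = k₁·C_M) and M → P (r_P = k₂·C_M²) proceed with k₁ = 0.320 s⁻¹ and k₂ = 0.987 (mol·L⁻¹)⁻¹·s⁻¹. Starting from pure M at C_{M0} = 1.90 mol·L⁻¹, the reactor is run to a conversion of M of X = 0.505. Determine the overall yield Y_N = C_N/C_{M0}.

C_M = C_{M0}(1−X) = 0.9405 mol·L⁻¹.
Along a PFR/batch, dC_N/dC_M = −r_N/(r_N+r_P) = −k₁/(k₁+k₂·C_M).
Integrating from C_{M0} to C_M: C_N = (0.320/0.987)·ln[(0.320+0.987·1.90)/(0.320+0.987·0.941)] = 0.3242·ln(2.195/1.248) = 0.1830 mol·L⁻¹.
Y_N = C_N/C_{M0} = 0.1830/1.90 = 0.0963.

0.0963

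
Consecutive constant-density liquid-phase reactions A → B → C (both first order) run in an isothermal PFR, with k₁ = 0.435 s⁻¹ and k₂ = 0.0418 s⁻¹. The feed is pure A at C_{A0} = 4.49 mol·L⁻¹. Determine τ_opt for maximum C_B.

The intermediate peaks when r₁ = r₂, i.e. k₁e^(−k₁τ) = k₂e^(−k₂τ), giving τ_opt = ln(k₂/k₁)/(k₂−k₁).
= ln(0.0418/0.435)/(0.0418−0.435) = ln(0.09609)/-0.3932 = -2.342/-0.3932 = 5.96 s.

5.96 s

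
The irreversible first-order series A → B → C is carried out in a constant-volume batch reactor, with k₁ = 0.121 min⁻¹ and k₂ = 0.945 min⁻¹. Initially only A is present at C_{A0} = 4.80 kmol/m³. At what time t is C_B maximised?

The intermediate peaks when r₁ = r₂, i.e. k₁e^(−k₁t) = k₂e^(−k₂t), giving t_opt = ln(k₂/k₁)/(k₂−k₁).
= ln(0.945/0.121)/(0.945−0.121) = ln(7.810)/0.8240 = 2.055/0.8240 = 2.49 min.

2.49 min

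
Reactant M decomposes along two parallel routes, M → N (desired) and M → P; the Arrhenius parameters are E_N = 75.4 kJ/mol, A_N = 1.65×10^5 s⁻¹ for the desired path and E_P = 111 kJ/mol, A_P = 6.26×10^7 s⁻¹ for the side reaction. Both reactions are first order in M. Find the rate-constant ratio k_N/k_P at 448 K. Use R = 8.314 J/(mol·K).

37.3

k_N/k_P = (A_N/A_P)·exp[−(E_N−E_P)/(RT)] = (A_N/A_P)·exp[(E_P−E_N)/(RT)].
(E_P−E_N)/(RT) = (111−75.4)×10³/(8.314×448) = 35600/3725 = 9.558.
k_N/k_P = (1.65×10^5/6.26×10^7)·exp(9.558) = 0.002636 × 14156 = 37.3.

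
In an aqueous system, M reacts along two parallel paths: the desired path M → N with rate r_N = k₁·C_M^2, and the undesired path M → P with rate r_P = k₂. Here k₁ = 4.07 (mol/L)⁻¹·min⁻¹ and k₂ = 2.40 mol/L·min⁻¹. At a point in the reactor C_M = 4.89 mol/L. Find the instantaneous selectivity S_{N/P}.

S_{N/P} = r_N/r_P = (k₁·C_M^2)/(k₂) = (k₁/k₂)·C_M^2.
= (4.07×4.890^2) / (2.40) = 97.32/2.400 = 40.6.
Since the desired path is higher order in M, keeping C_M high (PFR or concentrated feed) favours N.

40.6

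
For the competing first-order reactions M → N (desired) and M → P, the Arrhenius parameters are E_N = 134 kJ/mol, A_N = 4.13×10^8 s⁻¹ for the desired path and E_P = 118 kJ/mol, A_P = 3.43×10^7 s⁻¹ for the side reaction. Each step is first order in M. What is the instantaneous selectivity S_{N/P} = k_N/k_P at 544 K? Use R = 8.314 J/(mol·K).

k_N/k_P = (A_N/A_P)·exp[−(E_N−E_P)/(RT)] = (A_N/A_P)·exp[(E_P−E_N)/(RT)].
(E_P−E_N)/(RT) = (118−134)×10³/(8.314×544) = -16000/4523 = -3.538.
k_N/k_P = (4.13×10^8/3.43×10^7)·exp(-3.538) = 12.04 × 0.02908 = 0.350.
Since E_N > E_P, raising the temperature improves selectivity toward N.

0.350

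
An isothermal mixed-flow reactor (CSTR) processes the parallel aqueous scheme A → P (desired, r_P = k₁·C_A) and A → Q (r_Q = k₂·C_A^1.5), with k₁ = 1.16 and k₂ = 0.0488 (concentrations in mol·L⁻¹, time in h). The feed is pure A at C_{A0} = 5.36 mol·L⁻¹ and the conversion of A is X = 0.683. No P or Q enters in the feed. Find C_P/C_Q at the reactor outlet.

Exit C_A = C_{A0}(1−X) = 5.36×0.317 = 1.699 mol·L⁻¹.
In a CSTR the entire volume is at exit conditions, so r_P = 1.16×1.699 = 1.971 and r_Q = 0.0488×1.699^1.5 = 0.1081.
Overall selectivity = C_P/C_Q = r_Pτ/(r_Qτ) = r_P/r_Q = 18.2.

18.2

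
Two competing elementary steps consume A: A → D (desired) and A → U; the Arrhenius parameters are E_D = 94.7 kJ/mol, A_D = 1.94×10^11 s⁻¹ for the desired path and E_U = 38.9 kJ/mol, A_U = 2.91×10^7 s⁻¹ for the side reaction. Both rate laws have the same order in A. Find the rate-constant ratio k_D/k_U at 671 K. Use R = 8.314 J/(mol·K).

0.302

k_D/k_U = (A_D/A_U)·exp[−(E_D−E_U)/(RT)] = (A_D/A_U)·exp[(E_U−E_D)/(RT)].
(E_U−E_D)/(RT) = (38.9−94.7)×10³/(8.314×671) = -55800/5579 = -10.00.
k_D/k_U = (1.94×10^11/2.91×10^7)·exp(-10.00) = 6667 × 4.529×10^-5 = 0.302.
Since E_D > E_U, raising the temperature improves selectivity toward D.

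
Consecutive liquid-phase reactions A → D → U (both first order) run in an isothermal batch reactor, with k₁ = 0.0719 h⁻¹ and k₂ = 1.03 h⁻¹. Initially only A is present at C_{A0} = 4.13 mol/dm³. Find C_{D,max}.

Evaluating C_D at t_opt = ln(k₂/k₁)/(k₂−k₁) gives C_{D,max}/C_{A0} = (k₁/k₂)^[k₂/(k₂−k₁)].
= (0.0719/1.03)^(1.03/(1.03−0.0719)) = (0.06981)^(1.075) = 0.05717.
C_{D,max} = 0.05717×4.13 = 0.236 mol/dm³.

0.236 mol/dm³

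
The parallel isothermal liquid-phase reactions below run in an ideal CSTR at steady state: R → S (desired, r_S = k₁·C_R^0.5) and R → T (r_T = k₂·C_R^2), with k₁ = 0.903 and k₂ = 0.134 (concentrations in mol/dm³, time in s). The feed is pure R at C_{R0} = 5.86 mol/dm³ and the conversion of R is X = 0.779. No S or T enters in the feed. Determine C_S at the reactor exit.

3.75 mol/dm³

Exit C_R = C_{R0}(1−X) = 5.86×0.221 = 1.295 mol/dm³.
Rates in a CSTR are evaluated at the outlet concentration: r_S = 0.903×1.295^0.5 = 1.028, r_T = 0.134×1.295^2 = 0.2247.
Fraction of consumed R going to S: r_S/(r_S+r_T) = 0.8205.
C_S = 0.8205·C_{R0}·X = 0.8205×5.86×0.779 = 3.75 mol/dm³.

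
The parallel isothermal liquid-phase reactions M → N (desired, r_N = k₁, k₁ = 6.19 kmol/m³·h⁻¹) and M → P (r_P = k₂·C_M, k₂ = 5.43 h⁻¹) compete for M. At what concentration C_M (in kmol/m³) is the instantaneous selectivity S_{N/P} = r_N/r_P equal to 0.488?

2.34 kmol/m³

S_{N/P} = (k₁/k₂)·C_M⁻¹ ⇒ C_M = (S·k₂/k₁)^(-1).
= (0.488×5.43/6.19)^(-1) = (0.4281)^(-1) = 2.34 kmol/m³.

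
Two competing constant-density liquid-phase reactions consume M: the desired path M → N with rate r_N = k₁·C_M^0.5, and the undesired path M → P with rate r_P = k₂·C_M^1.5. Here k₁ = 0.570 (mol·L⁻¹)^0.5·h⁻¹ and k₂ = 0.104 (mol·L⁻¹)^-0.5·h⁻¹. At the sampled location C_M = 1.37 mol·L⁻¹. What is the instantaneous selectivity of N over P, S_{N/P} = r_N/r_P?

4.00

S_{N/P} = r_N/r_P = (k₁·C_M^0.5)/(k₂·C_M^1.5) = (k₁/k₂)·C_M⁻¹.
= (0.570×1.370^0.5) / (0.104×1.370^1.5) = 0.6672/0.1668 = 4.00.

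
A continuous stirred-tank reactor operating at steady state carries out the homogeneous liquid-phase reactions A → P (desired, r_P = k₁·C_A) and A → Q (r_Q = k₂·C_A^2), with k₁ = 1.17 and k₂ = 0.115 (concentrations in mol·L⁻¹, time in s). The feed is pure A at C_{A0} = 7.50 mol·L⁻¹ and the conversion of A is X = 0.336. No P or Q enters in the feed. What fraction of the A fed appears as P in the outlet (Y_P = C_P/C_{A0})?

0.226

Exit C_A = C_{A0}(1−X) = 7.50×0.664 = 4.980 mol·L⁻¹.
A CSTR operates uniformly at the exit composition, giving r_P = 5.827 and r_Q = 2.852 (each k·C_A^n at C_A = 4.980).
Fraction of consumed A going to P: r_P/(r_P+r_Q) = 0.6714.
C_P = 0.6714·C_{A0}·X = 0.6714×7.50×0.336 = 1.69 mol·L⁻¹; Y_P = C_P/C_{A0} = 0.226.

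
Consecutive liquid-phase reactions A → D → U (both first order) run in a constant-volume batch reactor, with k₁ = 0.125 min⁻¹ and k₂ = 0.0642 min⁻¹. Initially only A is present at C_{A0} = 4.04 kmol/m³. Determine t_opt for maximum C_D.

11.0 min

Setting dC_D/dt = 0 gives t_opt = ln(k₂/k₁)/(k₂−k₁).
= ln(0.0642/0.125)/(0.0642−0.125) = ln(0.5136)/-0.06080 = -0.6663/-0.06080 = 11.0 min.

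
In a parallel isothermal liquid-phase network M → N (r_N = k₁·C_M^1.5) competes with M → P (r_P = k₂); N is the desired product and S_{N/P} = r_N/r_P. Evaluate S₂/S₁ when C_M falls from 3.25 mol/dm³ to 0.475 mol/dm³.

0.0559

S_{N/P} = (k₁/k₂)·C_M^1.5, so S₂/S₁ = (C_{M,2}/C_{M,1})^1.5.
= (0.475/3.25)^1.5 = (0.1462)^1.5 = 0.0559.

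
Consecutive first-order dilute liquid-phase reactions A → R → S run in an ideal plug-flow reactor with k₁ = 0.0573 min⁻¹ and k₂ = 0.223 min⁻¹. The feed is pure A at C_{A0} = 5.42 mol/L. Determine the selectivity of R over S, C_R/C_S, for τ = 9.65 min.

The intermediate concentration in a first-order A→B→C sequence is C_R = k₁C_{A0}(e^(−k₁τ) − e^(−k₂τ))/(k₂−k₁).
e^(−k₁τ) = e^(−0.0573×9.65) = e^(−0.5529) = 0.5753; e^(−k₂τ) = e^(−2.152) = 0.1163.
C_R = 0.0573×5.42/(0.223−0.0573) × (0.5753−0.1163) = 1.874×0.4590 = 0.8603 mol/L.
C_A = C_{A0}e^(−k₁τ) = 3.118 mol/L, so C_S = C_{A0}−C_A−C_R = 1.442 mol/L; C_R/C_S = 0.597.

0.597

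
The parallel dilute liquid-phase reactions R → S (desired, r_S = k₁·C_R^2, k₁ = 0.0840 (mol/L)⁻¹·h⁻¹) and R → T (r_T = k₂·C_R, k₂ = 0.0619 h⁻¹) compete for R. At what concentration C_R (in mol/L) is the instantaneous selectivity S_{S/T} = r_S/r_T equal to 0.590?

S_{S/T} = (k₁/k₂)·C_R ⇒ C_R = S·k₂/k₁.
= 0.590×0.0619/0.0840 = 0.435 mol/L.

0.435 mol/L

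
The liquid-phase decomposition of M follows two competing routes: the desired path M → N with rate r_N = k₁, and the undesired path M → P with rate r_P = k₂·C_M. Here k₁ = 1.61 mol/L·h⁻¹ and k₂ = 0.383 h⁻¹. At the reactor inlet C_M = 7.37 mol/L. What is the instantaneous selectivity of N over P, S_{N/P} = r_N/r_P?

S_{N/P} = r_N/r_P = (k₁)/(k₂·C_M) = (k₁/k₂)·C_M⁻¹.
= (1.61) / (0.383×7.370) = 1.610/2.823 = 0.570.
The undesired path is higher order in M, so low C_M (CSTR or dilute feed) favours N.

0.570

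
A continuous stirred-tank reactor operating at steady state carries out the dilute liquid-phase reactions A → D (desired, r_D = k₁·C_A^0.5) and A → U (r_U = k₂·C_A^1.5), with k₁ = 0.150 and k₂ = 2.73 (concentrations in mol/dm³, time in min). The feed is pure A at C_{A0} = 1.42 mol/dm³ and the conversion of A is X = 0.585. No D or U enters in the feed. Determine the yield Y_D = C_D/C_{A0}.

Exit C_A = C_{A0}(1−X) = 1.42×0.415 = 0.5893 mol/dm³.
In a CSTR the entire volume is at exit conditions, so r_D = 0.150×0.5893^0.5 = 0.1151 and r_U = 2.73×0.5893^1.5 = 1.235.
Fraction of consumed A going to D: r_D/(r_D+r_U) = 0.08529.
C_D = 0.08529·C_{A0}·X = 0.08529×1.42×0.585 = 0.0708 mol/dm³; Y_D = C_D/C_{A0} = 0.0499.

0.0499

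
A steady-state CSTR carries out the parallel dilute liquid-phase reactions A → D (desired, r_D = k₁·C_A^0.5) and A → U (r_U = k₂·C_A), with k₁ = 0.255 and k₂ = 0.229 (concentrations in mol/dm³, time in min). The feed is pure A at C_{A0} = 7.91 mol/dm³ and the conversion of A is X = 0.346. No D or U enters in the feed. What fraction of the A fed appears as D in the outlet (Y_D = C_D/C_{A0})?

Exit C_A = C_{A0}(1−X) = 7.91×0.654 = 5.173 mol/dm³.
Rates in a CSTR are evaluated at the outlet concentration: r_D = 0.255×5.173^0.5 = 0.5800, r_U = 0.229×5.173 = 1.185.
Fraction of consumed A going to D: r_D/(r_D+r_U) = 0.3287.
C_D = 0.3287·C_{A0}·X = 0.3287×7.91×0.346 = 0.900 mol/dm³; Y_D = C_D/C_{A0} = 0.114.

0.114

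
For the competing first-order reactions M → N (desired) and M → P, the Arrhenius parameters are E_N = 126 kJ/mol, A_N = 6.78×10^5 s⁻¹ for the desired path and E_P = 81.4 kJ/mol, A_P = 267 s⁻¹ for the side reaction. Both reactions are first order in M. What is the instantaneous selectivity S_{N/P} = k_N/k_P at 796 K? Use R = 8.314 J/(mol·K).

Since both paths have the same order in M, the concentration cancels and S_{N/P} = k_N/k_P = (A_N/A_P)·exp[(E_P−E_N)/(RT)].
(E_P−E_N)/(RT) = (81.4−126)×10³/(8.314×796) = -44600/6618 = -6.739.
k_N/k_P = (6.78×10^5/267)·exp(-6.739) = 2539 × 0.001184 = 3.01.
Since E_N > E_P, raising the temperature improves selectivity toward N.

3.01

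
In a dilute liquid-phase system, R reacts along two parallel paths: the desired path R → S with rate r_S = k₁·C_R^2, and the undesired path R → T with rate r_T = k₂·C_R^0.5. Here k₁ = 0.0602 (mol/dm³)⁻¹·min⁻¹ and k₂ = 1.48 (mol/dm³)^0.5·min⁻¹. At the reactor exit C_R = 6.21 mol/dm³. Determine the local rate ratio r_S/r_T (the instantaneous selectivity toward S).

0.629

S_{S/T} = r_S/r_T = (k₁·C_R^2)/(k₂·C_R^0.5) = (k₁/k₂)·C_R^1.5.
= (0.0602×6.210^2) / (1.48×6.210^0.5) = 2.322/3.688 = 0.629.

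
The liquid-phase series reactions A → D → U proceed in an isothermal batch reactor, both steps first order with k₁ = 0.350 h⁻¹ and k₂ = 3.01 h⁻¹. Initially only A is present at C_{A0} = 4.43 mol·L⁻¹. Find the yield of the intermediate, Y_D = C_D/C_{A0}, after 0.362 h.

0.0717

For first-order series with pure A initially, C_D(t) = k₁C_{A0}/(k₂−k₁)·(e^(−k₁t) − e^(−k₂t)).
e^(−k₁t) = e^(−0.350×0.362) = e^(−0.1267) = 0.8810; e^(−k₂t) = e^(−1.090) = 0.3363.
C_D = 0.350×4.43/(3.01−0.350) × (0.8810−0.3363) = 0.5829×0.5447 = 0.3175 mol·L⁻¹.
Y_D = C_D/C_{A0} = 0.3175/4.43 = 0.0717.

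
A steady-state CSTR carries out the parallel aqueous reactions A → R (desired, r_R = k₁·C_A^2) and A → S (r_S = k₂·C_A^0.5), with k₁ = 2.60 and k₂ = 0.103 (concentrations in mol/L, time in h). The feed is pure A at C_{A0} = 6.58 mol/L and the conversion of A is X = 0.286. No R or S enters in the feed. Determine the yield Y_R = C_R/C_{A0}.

Exit C_A = C_{A0}(1−X) = 6.58×0.714 = 4.698 mol/L.
Rates in a CSTR are evaluated at the outlet concentration: r_R = 2.60×4.698^2 = 57.39, r_S = 0.103×4.698^0.5 = 0.2233.
Fraction of consumed A going to R: r_R/(r_R+r_S) = 0.9961.
C_R = 0.9961·C_{A0}·X = 0.9961×6.58×0.286 = 1.87 mol/L; Y_R = C_R/C_{A0} = 0.285.

0.285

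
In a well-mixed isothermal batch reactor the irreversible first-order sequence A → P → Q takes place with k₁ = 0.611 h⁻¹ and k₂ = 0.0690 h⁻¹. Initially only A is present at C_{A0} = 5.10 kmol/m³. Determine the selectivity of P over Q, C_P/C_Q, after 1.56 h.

15.7

The intermediate concentration in a first-order A→B→C sequence is C_P = k₁C_{A0}(e^(−k₁t) − e^(−k₂t))/(k₂−k₁).
e^(−k₁t) = e^(−0.611×1.56) = e^(−0.9532) = 0.3855; e^(−k₂t) = e^(−0.1076) = 0.8980.
C_P = 0.611×5.10/(0.0690−0.611) × (0.3855−0.8980) = (-5.749)×(-0.5124) = 2.946 kmol/m³.
C_A = C_{A0}e^(−k₁t) = 1.966 kmol/m³, so C_Q = C_{A0}−C_A−C_P = 0.1877 kmol/m³; C_P/C_Q = 15.7.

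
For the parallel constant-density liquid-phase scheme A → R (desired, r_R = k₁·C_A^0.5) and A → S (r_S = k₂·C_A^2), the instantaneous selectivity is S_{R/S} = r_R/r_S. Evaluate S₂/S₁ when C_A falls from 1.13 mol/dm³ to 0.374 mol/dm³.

S_{R/S} = (k₁/k₂)·C_A^-1.5, so S₂/S₁ = (C_{A,2}/C_{A,1})^-1.5.
= (0.374/1.13)^(-1.5) = (0.3310)^(-1.5) = 5.25.
Selectivity toward R rises as C_A falls — low-concentration operation is favoured.

5.25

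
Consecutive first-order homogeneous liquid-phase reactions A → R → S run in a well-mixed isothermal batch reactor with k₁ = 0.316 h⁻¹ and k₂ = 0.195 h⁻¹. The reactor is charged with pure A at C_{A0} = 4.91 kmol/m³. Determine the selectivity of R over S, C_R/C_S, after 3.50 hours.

For first-order series with pure A initially, C_R(t) = k₁C_{A0}/(k₂−k₁)·(e^(−k₁t) − e^(−k₂t)).
e^(−k₁t) = e^(−0.316×3.50) = e^(−1.106) = 0.3309; e^(−k₂t) = e^(−0.6825) = 0.5054.
C_R = 0.316×4.91/(0.195−0.316) × (0.3309−0.5054) = (-12.82)×(-0.1745) = 2.237 kmol/m³.
C_A = C_{A0}e^(−k₁t) = 1.625 kmol/m³, so C_S = C_{A0}−C_A−C_R = 1.048 kmol/m³; C_R/C_S = 2.13.

2.13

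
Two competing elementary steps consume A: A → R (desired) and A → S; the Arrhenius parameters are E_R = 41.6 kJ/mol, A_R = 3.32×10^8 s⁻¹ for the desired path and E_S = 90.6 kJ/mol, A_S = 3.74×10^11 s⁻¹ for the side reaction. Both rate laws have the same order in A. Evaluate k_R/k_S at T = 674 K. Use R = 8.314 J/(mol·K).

5.57

k_R/k_S = (A_R/A_S)·exp[−(E_R−E_S)/(RT)] = (A_R/A_S)·exp[(E_S−E_R)/(RT)].
(E_S−E_R)/(RT) = (90.6−41.6)×10³/(8.314×674) = 49000/5604 = 8.744.
k_R/k_S = (3.32×10^8/3.74×10^11)·exp(8.744) = 8.877×10^-4 × 6275 = 5.57.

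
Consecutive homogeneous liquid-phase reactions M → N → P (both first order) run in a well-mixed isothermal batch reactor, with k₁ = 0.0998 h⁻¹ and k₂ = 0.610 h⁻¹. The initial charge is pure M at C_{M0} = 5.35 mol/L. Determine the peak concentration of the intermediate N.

0.614 mol/L

At the optimum, C_{N,max}/C_{M0} = (k₁/k₂)^[k₂/(k₂−k₁)].
= (0.0998/0.610)^(0.610/(0.610−0.0998)) = (0.1636)^(1.196) = 0.1148.
C_{N,max} = 0.1148×5.35 = 0.614 mol/L.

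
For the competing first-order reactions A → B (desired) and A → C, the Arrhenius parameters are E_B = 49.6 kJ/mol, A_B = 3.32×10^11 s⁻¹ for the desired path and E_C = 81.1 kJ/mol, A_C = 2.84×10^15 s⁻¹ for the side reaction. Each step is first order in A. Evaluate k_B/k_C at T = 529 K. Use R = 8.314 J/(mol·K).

k_B/k_C = (A_B/A_C)·exp[−(E_B−E_C)/(RT)] = (A_B/A_C)·exp[(E_C−E_B)/(RT)].
(E_C−E_B)/(RT) = (81.1−49.6)×10³/(8.314×529) = 31500/4398 = 7.162.
k_B/k_C = (3.32×10^11/2.84×10^15)·exp(7.162) = 1.169×10^-4 × 1290 = 0.151.
Since E_B < E_C, lowering the temperature improves selectivity toward B.

0.151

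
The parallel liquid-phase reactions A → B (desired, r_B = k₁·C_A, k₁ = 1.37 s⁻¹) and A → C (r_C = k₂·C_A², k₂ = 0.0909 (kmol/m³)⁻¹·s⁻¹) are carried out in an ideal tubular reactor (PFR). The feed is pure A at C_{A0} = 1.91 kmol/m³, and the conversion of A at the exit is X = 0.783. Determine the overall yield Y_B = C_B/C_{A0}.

C_A = C_{A0}(1−X) = 0.4145 kmol/m³.
Along a PFR/batch, dC_B/dC_A = −r_B/(r_B+r_C) = −k₁/(k₁+k₂·C_A).
Integrating from C_{A0} to C_A: C_B = (1.37/0.0909)·ln[(1.37+0.0909·1.91)/(1.37+0.0909·0.414)] = 15.07·ln(1.544/1.408) = 1.389 kmol/m³.
Y_B = C_B/C_{A0} = 1.389/1.91 = 0.727.

0.727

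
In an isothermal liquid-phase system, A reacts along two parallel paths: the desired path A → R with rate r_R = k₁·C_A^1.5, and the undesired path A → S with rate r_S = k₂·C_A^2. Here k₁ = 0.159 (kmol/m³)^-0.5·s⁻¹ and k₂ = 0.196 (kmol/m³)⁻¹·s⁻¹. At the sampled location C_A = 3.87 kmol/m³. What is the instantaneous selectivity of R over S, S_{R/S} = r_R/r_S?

S_{R/S} = r_R/r_S = (k₁·C_A^1.5)/(k₂·C_A^2) = (k₁/k₂)·C_A^-0.5.
= (0.159×3.870^1.5) / (0.196×3.870^2) = 1.210/2.935 = 0.412.
The undesired path is higher order in A, so low C_A (CSTR or dilute feed) favours R.

0.412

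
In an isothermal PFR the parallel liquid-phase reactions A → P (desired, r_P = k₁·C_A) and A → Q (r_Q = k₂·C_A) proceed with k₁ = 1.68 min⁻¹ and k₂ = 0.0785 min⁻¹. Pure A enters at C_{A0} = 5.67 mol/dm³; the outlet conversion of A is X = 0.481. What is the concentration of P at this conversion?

2.61 mol/dm³

C_A = C_{A0}(1−X) = 2.943 mol/dm³.
Both paths are first order in A, so the instantaneous fraction to P is constant: dC_P/d(−C_A) = k₁/(k₁+k₂) = 0.9554.
C_P = 0.9554·(C_{A0}−C_A) = 0.9554×2.727 = 2.61 mol/dm³.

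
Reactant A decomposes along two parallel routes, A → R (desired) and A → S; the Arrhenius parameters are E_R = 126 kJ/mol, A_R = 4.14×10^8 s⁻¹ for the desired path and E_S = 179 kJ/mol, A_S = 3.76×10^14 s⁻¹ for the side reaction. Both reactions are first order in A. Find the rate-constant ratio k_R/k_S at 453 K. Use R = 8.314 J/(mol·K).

1.42

k_R/k_S = (A_R/A_S)·exp[−(E_R−E_S)/(RT)] = (A_R/A_S)·exp[(E_S−E_R)/(RT)].
(E_S−E_R)/(RT) = (179−126)×10³/(8.314×453) = 53000/3766 = 14.07.
k_R/k_S = (4.14×10^8/3.76×10^14)·exp(14.07) = 1.101×10^-6 × 1.293×10^6 = 1.42.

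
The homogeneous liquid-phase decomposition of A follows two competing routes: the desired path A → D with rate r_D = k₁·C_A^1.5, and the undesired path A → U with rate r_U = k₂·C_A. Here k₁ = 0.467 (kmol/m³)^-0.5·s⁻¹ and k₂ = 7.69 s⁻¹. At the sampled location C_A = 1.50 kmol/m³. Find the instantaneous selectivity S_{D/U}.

0.0744

S_{D/U} = r_D/r_U = (k₁·C_A^1.5)/(k₂·C_A) = (k₁/k₂)·C_A^0.5.
= (0.467×1.500^1.5) / (7.69×1.500) = 0.8579/11.54 = 0.0744.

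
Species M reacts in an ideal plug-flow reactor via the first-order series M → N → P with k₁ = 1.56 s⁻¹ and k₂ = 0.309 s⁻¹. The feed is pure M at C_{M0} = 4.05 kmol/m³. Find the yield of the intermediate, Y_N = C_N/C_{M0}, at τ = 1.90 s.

0.629

The intermediate concentration in a first-order A→B→C sequence is C_N = k₁C_{M0}(e^(−k₁τ) − e^(−k₂τ))/(k₂−k₁).
e^(−k₁τ) = e^(−1.56×1.90) = e^(−2.964) = 0.05161; e^(−k₂τ) = e^(−0.5871) = 0.5559.
C_N = 1.56×4.05/(0.309−1.56) × (0.05161−0.5559) = (-5.050)×(-0.5043) = 2.547 kmol/m³.
Y_N = C_N/C_{M0} = 2.547/4.05 = 0.629.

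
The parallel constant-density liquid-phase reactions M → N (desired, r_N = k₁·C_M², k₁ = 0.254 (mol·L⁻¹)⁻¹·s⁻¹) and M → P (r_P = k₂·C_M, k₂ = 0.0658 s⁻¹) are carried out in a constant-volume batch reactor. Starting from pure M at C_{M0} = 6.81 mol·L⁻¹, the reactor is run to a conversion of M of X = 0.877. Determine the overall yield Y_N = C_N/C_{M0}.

0.806

C_M = C_{M0}(1−X) = 0.8376 mol·L⁻¹.
Along a PFR/batch, dC_P/dC_M = −r_P/(r_N+r_P) = −k₂/(k₂+k₁·C_M).
Integrating from C_{M0} to C_M: C_P = (0.0658/0.254)·ln[(0.0658+0.254·6.81)/(0.0658+0.254·0.838)] = 0.2591·ln(1.796/0.2786) = 0.4827 mol·L⁻¹.
Then C_N = (C_{M0}−C_M) − C_P = 5.972 − 0.4827 = 5.490 mol·L⁻¹.
Y_N = C_N/C_{M0} = 5.490/6.81 = 0.806.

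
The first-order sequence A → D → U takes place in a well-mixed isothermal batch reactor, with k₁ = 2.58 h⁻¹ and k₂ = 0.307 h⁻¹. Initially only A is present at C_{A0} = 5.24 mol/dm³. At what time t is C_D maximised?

0.937 h

Setting dC_D/dt = 0 gives t_opt = ln(k₂/k₁)/(k₂−k₁).
= ln(0.307/2.58)/(0.307−2.58) = ln(0.1190)/-2.273 = -2.129/-2.273 = 0.937 h.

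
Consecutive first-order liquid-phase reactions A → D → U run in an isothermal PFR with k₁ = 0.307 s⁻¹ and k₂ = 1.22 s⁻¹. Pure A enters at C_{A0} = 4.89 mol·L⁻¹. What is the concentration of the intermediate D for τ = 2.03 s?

For first-order series with pure A initially, C_D(τ) = k₁C_{A0}/(k₂−k₁)·(e^(−k₁τ) − e^(−k₂τ)).
e^(−k₁τ) = e^(−0.307×2.03) = e^(−0.6232) = 0.5362; e^(−k₂τ) = e^(−2.477) = 0.08403.
C_D = 0.307×4.89/(1.22−0.307) × (0.5362−0.08403) = 1.644×0.4522 = 0.7435 mol·L⁻¹.

0.744 mol·L⁻¹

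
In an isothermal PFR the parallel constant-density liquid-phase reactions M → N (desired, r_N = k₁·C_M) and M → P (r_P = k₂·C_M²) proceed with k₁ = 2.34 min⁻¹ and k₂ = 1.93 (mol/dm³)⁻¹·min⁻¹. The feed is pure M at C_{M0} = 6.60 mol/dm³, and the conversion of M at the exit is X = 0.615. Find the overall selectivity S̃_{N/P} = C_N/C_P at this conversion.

C_M = C_{M0}(1−X) = 2.541 mol/dm³.
Along a PFR/batch, dC_N/dC_M = −r_N/(r_N+r_P) = −k₁/(k₁+k₂·C_M).
Integrating from C_{M0} to C_M: C_N = (2.34/1.93)·ln[(2.34+1.93·6.60)/(2.34+1.93·2.54)] = 1.212·ln(15.08/7.244) = 0.8888 mol/dm³.
C_P = (C_{M0}−C_M)−C_N = 3.170 mol/dm³; S̃_{N/P} = 0.8888/3.170 = 0.280.

0.280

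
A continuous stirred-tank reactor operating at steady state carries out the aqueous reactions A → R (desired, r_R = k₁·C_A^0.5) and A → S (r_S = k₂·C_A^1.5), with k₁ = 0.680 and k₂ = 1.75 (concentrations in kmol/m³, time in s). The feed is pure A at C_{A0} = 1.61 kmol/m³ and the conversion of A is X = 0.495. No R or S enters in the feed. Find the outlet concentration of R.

0.258 kmol/m³

Exit C_A = C_{A0}(1−X) = 1.61×0.505 = 0.8131 kmol/m³.
A CSTR operates uniformly at the exit composition, giving r_R = 0.6132 and r_S = 1.283 (each k·C_A^n at C_A = 0.8131).
Fraction of consumed A going to R: r_R/(r_R+r_S) = 0.3234.
C_R = 0.3234·C_{A0}·X = 0.3234×1.61×0.495 = 0.258 kmol/m³.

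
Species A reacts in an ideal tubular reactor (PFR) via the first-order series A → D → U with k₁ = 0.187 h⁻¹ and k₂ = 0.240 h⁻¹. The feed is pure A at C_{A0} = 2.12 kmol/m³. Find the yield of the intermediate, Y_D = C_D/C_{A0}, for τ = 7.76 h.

The intermediate concentration in a first-order A→B→C sequence is C_D = k₁C_{A0}(e^(−k₁τ) − e^(−k₂τ))/(k₂−k₁).
e^(−k₁τ) = e^(−0.187×7.76) = e^(−1.451) = 0.2343; e^(−k₂τ) = e^(−1.862) = 0.1553.
C_D = 0.187×2.12/(0.240−0.187) × (0.2343−0.1553) = 7.480×0.07901 = 0.5910 kmol/m³.
Y_D = C_D/C_{A0} = 0.5910/2.12 = 0.279.

0.279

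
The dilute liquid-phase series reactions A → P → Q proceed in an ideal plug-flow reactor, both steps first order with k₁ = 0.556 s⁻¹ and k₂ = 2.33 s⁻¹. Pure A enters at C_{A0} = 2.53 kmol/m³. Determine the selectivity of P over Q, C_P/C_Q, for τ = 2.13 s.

0.156

For first-order series with pure A initially, C_P(τ) = k₁C_{A0}/(k₂−k₁)·(e^(−k₁τ) − e^(−k₂τ)).
e^(−k₁τ) = e^(−0.556×2.13) = e^(−1.184) = 0.3060; e^(−k₂τ) = e^(−4.963) = 0.006993.
C_P = 0.556×2.53/(2.33−0.556) × (0.3060−0.006993) = 0.7929×0.2990 = 0.2371 kmol/m³.
C_A = C_{A0}e^(−k₁τ) = 0.7741 kmol/m³, so C_Q = C_{A0}−C_A−C_P = 1.519 kmol/m³; C_P/C_Q = 0.156.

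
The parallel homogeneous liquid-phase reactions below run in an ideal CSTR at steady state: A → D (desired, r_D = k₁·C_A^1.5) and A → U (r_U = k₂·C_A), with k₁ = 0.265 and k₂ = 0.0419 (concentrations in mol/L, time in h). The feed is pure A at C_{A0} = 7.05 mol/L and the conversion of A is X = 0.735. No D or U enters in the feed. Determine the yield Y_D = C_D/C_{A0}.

Exit C_A = C_{A0}(1−X) = 7.05×0.265 = 1.868 mol/L.
A CSTR operates uniformly at the exit composition, giving r_D = 0.6767 and r_U = 0.07828 (each k·C_A^n at C_A = 1.868).
Fraction of consumed A going to D: r_D/(r_D+r_U) = 0.8963.
C_D = 0.8963·C_{A0}·X = 0.8963×7.05×0.735 = 4.64 mol/L; Y_D = C_D/C_{A0} = 0.659.

0.659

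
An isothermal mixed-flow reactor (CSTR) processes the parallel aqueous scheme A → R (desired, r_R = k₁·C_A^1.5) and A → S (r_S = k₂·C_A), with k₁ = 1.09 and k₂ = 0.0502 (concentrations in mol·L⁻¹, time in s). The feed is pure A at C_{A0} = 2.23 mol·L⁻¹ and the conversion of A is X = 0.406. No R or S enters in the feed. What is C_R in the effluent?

0.871 mol·L⁻¹

Exit C_A = C_{A0}(1−X) = 2.23×0.594 = 1.325 mol·L⁻¹.
In a CSTR the entire volume is at exit conditions, so r_R = 1.09×1.325^1.5 = 1.662 and r_S = 0.0502×1.325 = 0.06650.
Fraction of consumed A going to R: r_R/(r_R+r_S) = 0.9615.
C_R = 0.9615·C_{A0}·X = 0.9615×2.23×0.406 = 0.871 mol·L⁻¹.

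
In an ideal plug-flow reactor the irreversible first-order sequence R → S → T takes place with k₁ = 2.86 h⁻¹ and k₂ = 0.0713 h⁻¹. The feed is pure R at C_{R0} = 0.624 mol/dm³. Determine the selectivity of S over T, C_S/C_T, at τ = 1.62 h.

10.4

For first-order series with pure R initially, C_S(τ) = k₁C_{R0}/(k₂−k₁)·(e^(−k₁τ) − e^(−k₂τ)).
e^(−k₁τ) = e^(−2.86×1.62) = e^(−4.633) = 0.009724; e^(−k₂τ) = e^(−0.1155) = 0.8909.
C_S = 2.86×0.624/(0.0713−2.86) × (0.009724−0.8909) = (-0.6400)×(-0.8812) = 0.5639 mol/dm³.
C_R = C_{R0}e^(−k₁τ) = 0.006068 mol/dm³, so C_T = C_{R0}−C_R−C_S = 0.05401 mol/dm³; C_S/C_T = 10.4.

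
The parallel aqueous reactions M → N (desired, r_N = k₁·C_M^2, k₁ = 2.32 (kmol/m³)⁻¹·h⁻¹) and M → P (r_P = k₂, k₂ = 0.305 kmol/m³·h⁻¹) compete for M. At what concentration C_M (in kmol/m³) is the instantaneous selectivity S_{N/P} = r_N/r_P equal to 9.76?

1.13 kmol/m³

S_{N/P} = (k₁/k₂)·C_M^2 ⇒ C_M = (S·k₂/k₁)^(0.5).
= (9.76×0.305/2.32)^(0.5) = (1.283)^(0.5) = 1.13 kmol/m³.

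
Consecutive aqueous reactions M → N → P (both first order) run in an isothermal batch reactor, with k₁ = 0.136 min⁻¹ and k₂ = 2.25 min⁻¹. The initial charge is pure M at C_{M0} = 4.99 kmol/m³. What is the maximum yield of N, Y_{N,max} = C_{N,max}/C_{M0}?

Evaluating C_N at t_opt = ln(k₂/k₁)/(k₂−k₁) gives C_{N,max}/C_{M0} = (k₁/k₂)^[k₂/(k₂−k₁)].
= (0.136/2.25)^(2.25/(2.25−0.136)) = (0.06044)^(1.064) = 0.05046.

0.0505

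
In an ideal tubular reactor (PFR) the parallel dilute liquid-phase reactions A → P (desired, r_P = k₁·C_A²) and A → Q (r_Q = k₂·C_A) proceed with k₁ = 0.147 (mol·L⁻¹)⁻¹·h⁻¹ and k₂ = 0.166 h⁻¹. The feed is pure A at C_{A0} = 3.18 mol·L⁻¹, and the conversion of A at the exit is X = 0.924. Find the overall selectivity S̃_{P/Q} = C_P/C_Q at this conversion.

1.27

C_A = C_{A0}(1−X) = 0.2417 mol·L⁻¹.
Along a PFR/batch, dC_Q/dC_A = −r_Q/(r_P+r_Q) = −k₂/(k₂+k₁·C_A).
Integrating from C_{A0} to C_A: C_Q = (0.166/0.147)·ln[(0.166+0.147·3.18)/(0.166+0.147·0.242)] = 1.129·ln(0.6335/0.2015) = 1.293 mol·L⁻¹.
Then C_P = (C_{A0}−C_A) − C_Q = 2.938 − 1.293 = 1.645 mol·L⁻¹.
S̃_{P/Q} = C_P/C_Q = 1.645/1.293 = 1.27.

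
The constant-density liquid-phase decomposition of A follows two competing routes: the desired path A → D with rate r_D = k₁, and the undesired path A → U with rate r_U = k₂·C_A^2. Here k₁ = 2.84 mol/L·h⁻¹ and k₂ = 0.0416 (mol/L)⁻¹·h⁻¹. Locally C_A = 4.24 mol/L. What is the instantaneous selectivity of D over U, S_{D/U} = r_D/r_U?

3.80

S_{D/U} = r_D/r_U = (k₁)/(k₂·C_A^2) = (k₁/k₂)·C_A^-2.
= (2.84) / (0.0416×4.240^2) = 2.840/0.7479 = 3.80.
The undesired path is higher order in A, so low C_A (CSTR or dilute feed) favours D.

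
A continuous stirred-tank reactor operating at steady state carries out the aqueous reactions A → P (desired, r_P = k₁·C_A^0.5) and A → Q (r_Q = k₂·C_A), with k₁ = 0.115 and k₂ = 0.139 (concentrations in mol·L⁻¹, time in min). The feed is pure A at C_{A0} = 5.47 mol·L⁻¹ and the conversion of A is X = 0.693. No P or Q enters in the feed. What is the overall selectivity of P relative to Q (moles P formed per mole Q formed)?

Exit C_A = C_{A0}(1−X) = 5.47×0.307 = 1.679 mol·L⁻¹.
In a CSTR the entire volume is at exit conditions, so r_P = 0.115×1.679^0.5 = 0.1490 and r_Q = 0.139×1.679 = 0.2334.
Overall selectivity = C_P/C_Q = r_Pτ/(r_Qτ) = r_P/r_Q = 0.638.

0.638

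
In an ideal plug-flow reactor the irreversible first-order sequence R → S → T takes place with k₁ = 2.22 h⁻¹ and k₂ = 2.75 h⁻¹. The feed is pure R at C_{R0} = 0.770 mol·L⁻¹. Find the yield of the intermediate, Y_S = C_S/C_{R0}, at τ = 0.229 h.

0.288

Solving the coupled first-order balances gives C_S(τ) = [k₁/(k₂−k₁)]·C_{R0}·(e^(−k₁τ) − e^(−k₂τ)).
e^(−k₁τ) = e^(−2.22×0.229) = e^(−0.5084) = 0.6015; e^(−k₂τ) = e^(−0.6298) = 0.5327.
C_S = 2.22×0.770/(2.75−2.22) × (0.6015−0.5327) = 3.225×0.06874 = 0.2217 mol·L⁻¹.
Y_S = C_S/C_{R0} = 0.2217/0.770 = 0.288.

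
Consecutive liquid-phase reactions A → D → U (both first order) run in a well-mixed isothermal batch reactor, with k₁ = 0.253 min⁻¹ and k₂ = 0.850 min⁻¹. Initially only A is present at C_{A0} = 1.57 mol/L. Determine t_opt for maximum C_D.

Setting dC_D/dt = 0 gives t_opt = ln(k₂/k₁)/(k₂−k₁).
= ln(0.850/0.253)/(0.850−0.253) = ln(3.360)/0.5970 = 1.212/0.5970 = 2.03 min.

2.03 min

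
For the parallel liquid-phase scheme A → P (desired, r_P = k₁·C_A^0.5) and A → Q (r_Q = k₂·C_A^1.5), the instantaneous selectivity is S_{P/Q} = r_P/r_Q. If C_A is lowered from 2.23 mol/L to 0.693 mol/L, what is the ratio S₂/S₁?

S_{P/Q} = (k₁/k₂)·C_A⁻¹, so S₂/S₁ = (C_{A,2}/C_{A,1})⁻¹.
= 2.23/0.693 = 3.22.
Selectivity toward P rises as C_A falls — low-concentration operation is favoured.

3.22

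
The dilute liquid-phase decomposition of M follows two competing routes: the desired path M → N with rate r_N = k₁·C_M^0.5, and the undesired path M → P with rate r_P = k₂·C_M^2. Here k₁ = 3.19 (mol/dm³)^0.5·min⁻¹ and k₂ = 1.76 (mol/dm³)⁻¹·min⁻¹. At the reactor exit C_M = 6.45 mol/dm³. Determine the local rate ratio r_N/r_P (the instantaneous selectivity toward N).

S_{N/P} = r_N/r_P = (k₁·C_M^0.5)/(k₂·C_M^2) = (k₁/k₂)·C_M^-1.5.
= (3.19×6.450^0.5) / (1.76×6.450^2) = 8.102/73.22 = 0.111.
The undesired path is higher order in M, so low C_M (CSTR or dilute feed) favours N.

0.111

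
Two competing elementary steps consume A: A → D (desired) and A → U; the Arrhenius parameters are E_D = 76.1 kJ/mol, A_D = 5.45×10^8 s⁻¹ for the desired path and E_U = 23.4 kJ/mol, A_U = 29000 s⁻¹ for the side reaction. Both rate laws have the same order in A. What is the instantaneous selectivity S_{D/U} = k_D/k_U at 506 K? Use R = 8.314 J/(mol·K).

With equal orders, S_{D/U} = k_D/k_U = (A_D/A_U)·exp[(E_U−E_D)/(RT)].
(E_U−E_D)/(RT) = (23.4−76.1)×10³/(8.314×506) = -52700/4207 = -12.53.
k_D/k_U = (5.45×10^8/29000)·exp(-12.53) = 18793 × 3.627×10^-6 = 0.0682.

0.0682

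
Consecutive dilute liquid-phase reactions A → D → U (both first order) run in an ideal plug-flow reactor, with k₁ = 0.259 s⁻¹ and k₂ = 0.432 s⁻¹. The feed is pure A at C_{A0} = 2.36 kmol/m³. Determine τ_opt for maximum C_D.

2.96 s

For first-order series the maximum of C_D occurs at τ_opt = ln(k₂/k₁)/(k₂−k₁).
= ln(0.432/0.259)/(0.432−0.259) = ln(1.668)/0.1730 = 0.5116/0.1730 = 2.96 s.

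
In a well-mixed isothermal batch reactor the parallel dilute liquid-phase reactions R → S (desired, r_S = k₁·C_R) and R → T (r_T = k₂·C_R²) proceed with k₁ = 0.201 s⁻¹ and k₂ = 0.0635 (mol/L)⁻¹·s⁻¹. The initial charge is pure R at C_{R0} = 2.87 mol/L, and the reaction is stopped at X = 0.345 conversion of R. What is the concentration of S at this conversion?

0.567 mol/L

C_R = C_{R0}(1−X) = 1.880 mol/L.
Along a PFR/batch, dC_S/dC_R = −r_S/(r_S+r_T) = −k₁/(k₁+k₂·C_R).
Integrating from C_{R0} to C_R: C_S = (0.201/0.0635)·ln[(0.201+0.0635·2.87)/(0.201+0.0635·1.88)] = 3.165·ln(0.3832/0.3204) = 0.5672 mol/L.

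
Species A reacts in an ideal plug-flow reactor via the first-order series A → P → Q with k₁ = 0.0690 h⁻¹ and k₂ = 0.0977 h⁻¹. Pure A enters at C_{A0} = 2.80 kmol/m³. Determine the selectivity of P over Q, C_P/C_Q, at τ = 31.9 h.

Solving the coupled first-order balances gives C_P(τ) = [k₁/(k₂−k₁)]·C_{A0}·(e^(−k₁τ) − e^(−k₂τ)).
e^(−k₁τ) = e^(−0.0690×31.9) = e^(−2.201) = 0.1107; e^(−k₂τ) = e^(−3.117) = 0.04431.
C_P = 0.0690×2.80/(0.0977−0.0690) × (0.1107−0.04431) = 6.732×0.06638 = 0.4468 kmol/m³.
C_A = C_{A0}e^(−k₁τ) = 0.3099 kmol/m³, so C_Q = C_{A0}−C_A−C_P = 2.043 kmol/m³; C_P/C_Q = 0.219.

0.219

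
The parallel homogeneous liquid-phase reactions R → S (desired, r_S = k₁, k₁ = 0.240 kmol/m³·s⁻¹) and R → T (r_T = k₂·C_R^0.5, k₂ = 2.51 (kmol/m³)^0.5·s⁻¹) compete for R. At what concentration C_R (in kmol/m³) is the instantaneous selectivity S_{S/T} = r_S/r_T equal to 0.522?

S_{S/T} = (k₁/k₂)·C_R^-0.5 ⇒ C_R = (S·k₂/k₁)^(-2).
= (0.522×2.51/0.240)^(-2) = (5.459)^(-2) = 0.0336 kmol/m³.

0.0336 kmol/m³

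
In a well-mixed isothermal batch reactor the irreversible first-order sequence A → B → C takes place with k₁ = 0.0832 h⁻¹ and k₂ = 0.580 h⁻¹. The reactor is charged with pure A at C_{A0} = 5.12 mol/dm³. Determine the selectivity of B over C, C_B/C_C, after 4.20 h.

0.540

Solving the coupled first-order balances gives C_B(t) = [k₁/(k₂−k₁)]·C_{A0}·(e^(−k₁t) − e^(−k₂t)).
e^(−k₁t) = e^(−0.0832×4.20) = e^(−0.3494) = 0.7051; e^(−k₂t) = e^(−2.436) = 0.08751.
C_B = 0.0832×5.12/(0.580−0.0832) × (0.7051−0.08751) = 0.8575×0.6176 = 0.5295 mol/dm³.
C_A = C_{A0}e^(−k₁t) = 3.610 mol/dm³, so C_C = C_{A0}−C_A−C_B = 0.9804 mol/dm³; C_B/C_C = 0.540.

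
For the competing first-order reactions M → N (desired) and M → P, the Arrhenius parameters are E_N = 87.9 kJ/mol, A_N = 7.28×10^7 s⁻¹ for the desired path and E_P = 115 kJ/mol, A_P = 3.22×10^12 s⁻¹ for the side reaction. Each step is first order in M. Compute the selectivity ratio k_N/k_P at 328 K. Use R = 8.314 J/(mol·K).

k_N/k_P = (A_N/A_P)·exp[−(E_N−E_P)/(RT)] = (A_N/A_P)·exp[(E_P−E_N)/(RT)].
(E_P−E_N)/(RT) = (115−87.9)×10³/(8.314×328) = 27100/2727 = 9.938.
k_N/k_P = (7.28×10^7/3.22×10^12)·exp(9.938) = 2.261×10^-5 × 20696 = 0.468.

0.468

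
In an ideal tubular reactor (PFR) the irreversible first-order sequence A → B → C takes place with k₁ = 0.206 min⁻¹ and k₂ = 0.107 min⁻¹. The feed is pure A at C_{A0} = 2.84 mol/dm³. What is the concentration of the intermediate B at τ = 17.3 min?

0.761 mol/dm³

Solving the coupled first-order balances gives C_B(τ) = [k₁/(k₂−k₁)]·C_{A0}·(e^(−k₁τ) − e^(−k₂τ)).
e^(−k₁τ) = e^(−0.206×17.3) = e^(−3.564) = 0.02833; e^(−k₂τ) = e^(−1.851) = 0.1571.
C_B = 0.206×2.84/(0.107−0.206) × (0.02833−0.1571) = (-5.909)×(-0.1287) = 0.7607 mol/dm³.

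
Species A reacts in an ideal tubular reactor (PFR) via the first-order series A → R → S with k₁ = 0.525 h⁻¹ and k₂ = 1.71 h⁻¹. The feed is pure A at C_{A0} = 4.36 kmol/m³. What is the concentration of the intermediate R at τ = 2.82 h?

0.424 kmol/m³

Solving the coupled first-order balances gives C_R(τ) = [k₁/(k₂−k₁)]·C_{A0}·(e^(−k₁τ) − e^(−k₂τ)).
e^(−k₁τ) = e^(−0.525×2.82) = e^(−1.480) = 0.2275; e^(−k₂τ) = e^(−4.822) = 0.008049.
C_R = 0.525×4.36/(1.71−0.525) × (0.2275−0.008049) = 1.932×0.2195 = 0.4239 kmol/m³.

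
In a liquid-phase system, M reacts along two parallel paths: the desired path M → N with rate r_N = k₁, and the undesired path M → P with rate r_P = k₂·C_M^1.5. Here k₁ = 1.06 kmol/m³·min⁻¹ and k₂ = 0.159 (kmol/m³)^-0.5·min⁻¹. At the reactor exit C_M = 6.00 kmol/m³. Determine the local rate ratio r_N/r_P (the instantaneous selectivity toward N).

S_{N/P} = r_N/r_P = (k₁)/(k₂·C_M^1.5) = (k₁/k₂)·C_M^-1.5.
= (1.06) / (0.159×6.000^1.5) = 1.060/2.337 = 0.454.
The undesired path is higher order in M, so low C_M (CSTR or dilute feed) favours N.

0.454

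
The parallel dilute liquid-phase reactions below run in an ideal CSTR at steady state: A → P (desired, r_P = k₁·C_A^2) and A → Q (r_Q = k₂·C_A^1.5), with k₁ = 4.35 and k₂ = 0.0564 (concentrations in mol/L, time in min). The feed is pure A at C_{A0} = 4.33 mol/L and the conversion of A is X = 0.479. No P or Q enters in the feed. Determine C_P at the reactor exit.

Exit C_A = C_{A0}(1−X) = 4.33×0.521 = 2.256 mol/L.
A CSTR operates uniformly at the exit composition, giving r_P = 22.14 and r_Q = 0.1911 (each k·C_A^n at C_A = 2.256).
Fraction of consumed A going to P: r_P/(r_P+r_Q) = 0.9914.
C_P = 0.9914·C_{A0}·X = 0.9914×4.33×0.479 = 2.06 mol/L.

2.06 mol/L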